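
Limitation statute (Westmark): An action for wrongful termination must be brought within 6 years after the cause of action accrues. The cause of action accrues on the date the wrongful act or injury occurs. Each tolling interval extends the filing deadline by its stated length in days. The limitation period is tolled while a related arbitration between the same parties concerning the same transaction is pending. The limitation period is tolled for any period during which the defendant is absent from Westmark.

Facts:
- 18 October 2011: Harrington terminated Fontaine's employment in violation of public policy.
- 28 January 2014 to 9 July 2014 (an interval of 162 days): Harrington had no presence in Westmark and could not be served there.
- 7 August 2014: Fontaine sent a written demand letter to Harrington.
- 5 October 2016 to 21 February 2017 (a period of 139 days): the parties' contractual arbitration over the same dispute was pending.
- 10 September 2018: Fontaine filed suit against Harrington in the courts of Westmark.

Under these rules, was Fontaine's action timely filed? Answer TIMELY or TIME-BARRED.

The limitation period began to run on 18 October 2011.
The untolled deadline — 6 years after 18 October 2011 — is 18 October 2017.
Because the defendant's absence from the jurisdiction ran from 28 January 2014 to 9 July 2014, the deadline is extended by 162 days to 29 March 2018.
Because the pending related arbitration ran from 5 October 2016 to 21 February 2017, the deadline is extended by 139 days to 15 August 2018.
Nothing else in the chronology tolls or restarts the period.
The 10 September 2018 filing falls after the 15 August 2018 deadline; the claim is time-barred.

TIME-BARRED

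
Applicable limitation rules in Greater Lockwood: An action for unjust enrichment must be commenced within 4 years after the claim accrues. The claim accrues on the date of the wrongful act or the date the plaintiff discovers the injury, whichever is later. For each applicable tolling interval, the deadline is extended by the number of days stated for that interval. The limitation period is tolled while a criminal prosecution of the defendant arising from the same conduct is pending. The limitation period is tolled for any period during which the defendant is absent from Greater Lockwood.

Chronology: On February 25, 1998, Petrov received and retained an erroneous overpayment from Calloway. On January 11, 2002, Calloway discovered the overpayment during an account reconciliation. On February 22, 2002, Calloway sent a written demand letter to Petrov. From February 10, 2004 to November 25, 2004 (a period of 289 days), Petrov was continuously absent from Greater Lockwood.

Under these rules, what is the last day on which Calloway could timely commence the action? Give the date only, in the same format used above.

October 27, 2006

Taking the later of the act (February 25, 1998) and discovery (January 11, 2002), the claim accrued on January 11, 2002.
Adding the 4 years base period to January 11, 2002 gives a deadline of January 11, 2006, before any tolling.
Because the defendant's absence from the jurisdiction ran from February 10, 2004 to November 25, 2004, the deadline is extended by 289 days to October 27, 2006.
None of the other events listed affects the running of the period under the stated rules.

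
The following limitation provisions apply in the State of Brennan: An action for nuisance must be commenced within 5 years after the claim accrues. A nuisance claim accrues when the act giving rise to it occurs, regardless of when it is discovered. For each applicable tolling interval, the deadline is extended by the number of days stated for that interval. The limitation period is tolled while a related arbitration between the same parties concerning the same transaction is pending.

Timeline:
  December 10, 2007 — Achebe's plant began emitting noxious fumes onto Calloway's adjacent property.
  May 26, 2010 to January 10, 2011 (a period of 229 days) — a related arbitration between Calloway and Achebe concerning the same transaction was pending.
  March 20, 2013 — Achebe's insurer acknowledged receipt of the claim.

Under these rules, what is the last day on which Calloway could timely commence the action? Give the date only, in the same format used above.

July 27, 2013

The claim accrued on December 10, 2007, when the wrongful act occurred.
5 years from December 10, 2007 is December 10, 2012.
The period was tolled for 229 days by the pending related arbitration (May 26, 2010 to January 10, 2011), pushing the deadline to July 27, 2013.
The other events in the timeline have no effect on the limitation period under the stated rules.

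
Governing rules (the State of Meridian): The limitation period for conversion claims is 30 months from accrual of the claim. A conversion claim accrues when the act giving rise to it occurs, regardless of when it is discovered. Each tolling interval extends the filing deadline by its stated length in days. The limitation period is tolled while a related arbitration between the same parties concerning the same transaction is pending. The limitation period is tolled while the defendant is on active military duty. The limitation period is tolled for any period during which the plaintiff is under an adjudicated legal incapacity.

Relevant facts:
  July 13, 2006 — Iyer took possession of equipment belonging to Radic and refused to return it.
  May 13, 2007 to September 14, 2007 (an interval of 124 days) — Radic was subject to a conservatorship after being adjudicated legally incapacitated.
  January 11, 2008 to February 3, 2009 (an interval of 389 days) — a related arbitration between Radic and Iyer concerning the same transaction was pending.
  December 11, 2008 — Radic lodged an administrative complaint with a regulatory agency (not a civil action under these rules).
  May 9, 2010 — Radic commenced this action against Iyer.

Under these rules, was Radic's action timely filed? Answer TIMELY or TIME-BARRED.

TIMELY

The claim accrued on July 13, 2006, when the wrongful act occurred.
30 months from July 13, 2006 is January 13, 2009.
The period was tolled for 124 days by the plaintiff's legal incapacity (May 13, 2007 to September 14, 2007), pushing the deadline to May 17, 2009.
Because the pending related arbitration ran from January 11, 2008 to February 3, 2009, the deadline is extended by 389 days to June 10, 2010.
Nothing else in the chronology tolls or restarts the period.
The May 9, 2010 filing precedes the June 10, 2010 deadline; the claim is timely.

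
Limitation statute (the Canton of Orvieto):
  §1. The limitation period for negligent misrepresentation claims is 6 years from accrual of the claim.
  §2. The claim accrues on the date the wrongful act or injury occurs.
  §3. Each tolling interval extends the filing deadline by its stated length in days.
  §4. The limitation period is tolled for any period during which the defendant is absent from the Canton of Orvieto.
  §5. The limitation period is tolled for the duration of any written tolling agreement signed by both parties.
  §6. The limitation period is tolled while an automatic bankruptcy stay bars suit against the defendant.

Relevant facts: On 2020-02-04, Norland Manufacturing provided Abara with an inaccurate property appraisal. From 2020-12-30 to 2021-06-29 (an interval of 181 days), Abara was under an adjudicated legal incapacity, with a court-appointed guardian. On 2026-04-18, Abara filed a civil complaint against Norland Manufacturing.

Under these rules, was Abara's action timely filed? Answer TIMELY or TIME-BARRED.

The limitation period began to run on 2020-02-04.
Adding the 6 years base period to 2020-02-04 gives a deadline of 2026-02-04, before any tolling.
Although the plaintiff's incapacity ran from 2020-12-30 to 2021-06-29, the stated rules do not make that a tolling event, so it is disregarded.
The 2026-04-18 filing falls after the 2026-02-04 deadline; the claim is time-barred.

TIME-BARRED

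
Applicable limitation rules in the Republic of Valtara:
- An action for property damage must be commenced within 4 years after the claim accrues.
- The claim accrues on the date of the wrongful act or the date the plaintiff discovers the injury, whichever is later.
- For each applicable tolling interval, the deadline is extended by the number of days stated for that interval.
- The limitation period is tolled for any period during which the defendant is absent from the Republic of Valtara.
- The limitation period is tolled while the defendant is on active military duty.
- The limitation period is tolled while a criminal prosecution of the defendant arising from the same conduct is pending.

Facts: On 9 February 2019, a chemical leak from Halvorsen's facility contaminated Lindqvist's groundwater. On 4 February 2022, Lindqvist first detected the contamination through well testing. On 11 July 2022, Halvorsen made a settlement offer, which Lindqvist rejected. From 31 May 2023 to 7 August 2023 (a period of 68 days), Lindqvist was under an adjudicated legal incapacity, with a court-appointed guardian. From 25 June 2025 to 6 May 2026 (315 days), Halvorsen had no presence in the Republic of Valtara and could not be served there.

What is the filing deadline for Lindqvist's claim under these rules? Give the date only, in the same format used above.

16 December 2026

The claim accrued on 4 February 2022 — the later of the 9 February 2019 act and the 4 February 2022 discovery.
4 years from 4 February 2022 is 4 February 2026.
The defendant's absence from the jurisdiction from 25 June 2025 to 6 May 2026 tolled the period for 315 days, extending the deadline to 16 December 2026.
Although the plaintiff's incapacity ran from 31 May 2023 to 7 August 2023, the stated rules do not make that a tolling event, so it is disregarded.
The other events in the timeline have no effect on the limitation period under the stated rules.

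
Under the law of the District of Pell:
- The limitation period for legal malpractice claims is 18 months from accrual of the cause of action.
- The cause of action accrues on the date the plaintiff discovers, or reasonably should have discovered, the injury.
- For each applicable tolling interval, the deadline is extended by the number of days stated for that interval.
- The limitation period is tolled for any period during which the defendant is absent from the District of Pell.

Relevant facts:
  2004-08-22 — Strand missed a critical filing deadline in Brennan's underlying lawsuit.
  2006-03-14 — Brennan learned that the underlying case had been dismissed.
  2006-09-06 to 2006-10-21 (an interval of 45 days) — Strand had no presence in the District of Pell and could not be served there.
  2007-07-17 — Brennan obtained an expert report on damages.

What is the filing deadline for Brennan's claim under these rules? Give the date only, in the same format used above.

Accrual is tied to discovery, so the period began on 2006-03-14 rather than on 2004-08-22 when the act occurred.
The untolled deadline — 18 months after 2006-03-14 — is 2007-09-14.
Because the defendant's absence from the jurisdiction ran from 2006-09-06 to 2006-10-21, the deadline is extended by 45 days to 2007-10-29.
None of the other events listed affects the running of the period under the stated rules.

2007-10-29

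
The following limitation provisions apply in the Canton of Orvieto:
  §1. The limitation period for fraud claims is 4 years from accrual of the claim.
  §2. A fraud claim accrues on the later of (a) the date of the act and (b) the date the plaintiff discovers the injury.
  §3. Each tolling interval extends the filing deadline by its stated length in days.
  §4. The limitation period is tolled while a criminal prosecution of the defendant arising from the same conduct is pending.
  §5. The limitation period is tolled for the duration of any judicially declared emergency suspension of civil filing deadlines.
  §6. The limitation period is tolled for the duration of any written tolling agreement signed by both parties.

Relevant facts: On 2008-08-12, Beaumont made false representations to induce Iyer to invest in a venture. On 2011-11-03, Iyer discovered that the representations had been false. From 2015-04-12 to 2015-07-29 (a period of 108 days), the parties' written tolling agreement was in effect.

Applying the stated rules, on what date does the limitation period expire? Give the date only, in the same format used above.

2016-02-19

The claim accrued on 2011-11-03 — the later of the 2008-08-12 act and the 2011-11-03 discovery.
4 years from 2011-11-03 is 2015-11-03.
Because the written tolling agreement ran from 2015-04-12 to 2015-07-29, the deadline is extended by 108 days to 2016-02-19.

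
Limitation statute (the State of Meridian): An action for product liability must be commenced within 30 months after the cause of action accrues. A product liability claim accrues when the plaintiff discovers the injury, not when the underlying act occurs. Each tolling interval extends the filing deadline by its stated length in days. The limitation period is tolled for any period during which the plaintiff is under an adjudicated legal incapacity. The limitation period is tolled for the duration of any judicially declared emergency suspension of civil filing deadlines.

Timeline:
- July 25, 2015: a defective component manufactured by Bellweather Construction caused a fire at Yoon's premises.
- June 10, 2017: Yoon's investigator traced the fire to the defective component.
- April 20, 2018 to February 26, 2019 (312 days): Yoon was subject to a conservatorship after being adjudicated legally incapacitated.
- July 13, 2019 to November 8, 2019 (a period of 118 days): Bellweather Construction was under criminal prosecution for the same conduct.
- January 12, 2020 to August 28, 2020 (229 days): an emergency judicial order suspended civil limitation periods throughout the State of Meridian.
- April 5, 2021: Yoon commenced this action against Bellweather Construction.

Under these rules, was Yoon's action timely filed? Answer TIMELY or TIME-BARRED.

Accrual is tied to discovery, so the period began on June 10, 2017 rather than on July 25, 2015 when the act occurred.
30 months from June 10, 2017 is December 10, 2019.
Because the plaintiff's legal incapacity ran from April 20, 2018 to February 26, 2019, the deadline is extended by 312 days to October 17, 2020.
The period was tolled for 229 days by the emergency suspension of filing deadlines (January 12, 2020 to August 28, 2020), pushing the deadline to June 3, 2021.
Although a criminal prosecution ran from July 13, 2019 to November 8, 2019, the stated rules do not make that a tolling event, so it is disregarded.
Yoon filed on April 5, 2021, before the June 3, 2021 deadline, so the action is timely.

TIMELY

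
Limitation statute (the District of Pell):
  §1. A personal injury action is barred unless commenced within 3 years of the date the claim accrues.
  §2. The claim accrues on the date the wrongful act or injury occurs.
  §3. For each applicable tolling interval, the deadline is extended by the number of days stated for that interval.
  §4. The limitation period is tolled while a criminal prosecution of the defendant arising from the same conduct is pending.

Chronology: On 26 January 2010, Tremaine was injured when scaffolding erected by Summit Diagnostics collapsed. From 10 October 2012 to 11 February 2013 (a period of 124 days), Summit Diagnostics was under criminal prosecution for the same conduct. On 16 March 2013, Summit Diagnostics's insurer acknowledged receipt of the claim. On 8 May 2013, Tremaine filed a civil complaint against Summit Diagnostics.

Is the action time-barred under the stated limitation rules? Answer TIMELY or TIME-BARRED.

The claim accrued on 26 January 2010, when the wrongful act occurred.
Adding the 3 years base period to 26 January 2010 gives a deadline of 26 January 2013, before any tolling.
The period was tolled for 124 days by the pending criminal prosecution (10 October 2012 to 11 February 2013), pushing the deadline to 30 May 2013.
Nothing else in the chronology tolls or restarts the period.
Filing on 8 May 2013 beat the 30 May 2013 deadline — the action is timely.

TIMELY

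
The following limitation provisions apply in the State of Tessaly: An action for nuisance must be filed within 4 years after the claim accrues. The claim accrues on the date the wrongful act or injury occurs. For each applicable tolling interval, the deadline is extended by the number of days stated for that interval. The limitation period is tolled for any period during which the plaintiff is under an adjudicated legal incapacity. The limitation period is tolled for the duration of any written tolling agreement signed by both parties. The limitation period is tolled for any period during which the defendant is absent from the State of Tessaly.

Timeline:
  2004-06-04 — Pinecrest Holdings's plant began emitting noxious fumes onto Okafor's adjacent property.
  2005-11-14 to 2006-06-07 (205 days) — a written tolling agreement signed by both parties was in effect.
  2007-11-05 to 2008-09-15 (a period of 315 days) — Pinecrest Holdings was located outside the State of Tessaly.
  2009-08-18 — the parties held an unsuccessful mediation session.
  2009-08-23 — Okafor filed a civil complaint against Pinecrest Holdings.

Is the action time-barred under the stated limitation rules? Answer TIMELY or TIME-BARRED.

The limitation period began to run on 2004-06-04.
The untolled deadline — 4 years after 2004-06-04 — is 2008-06-04.
Because the written tolling agreement ran from 2005-11-14 to 2006-06-07, the deadline is extended by 205 days to 2008-12-26.
The defendant's absence from the jurisdiction from 2007-11-05 to 2008-09-15 tolled the period for 315 days, extending the deadline to 2009-11-06.
Nothing else in the chronology tolls or restarts the period.
The 2009-08-23 filing precedes the 2009-11-06 deadline; the claim is timely.

TIMELY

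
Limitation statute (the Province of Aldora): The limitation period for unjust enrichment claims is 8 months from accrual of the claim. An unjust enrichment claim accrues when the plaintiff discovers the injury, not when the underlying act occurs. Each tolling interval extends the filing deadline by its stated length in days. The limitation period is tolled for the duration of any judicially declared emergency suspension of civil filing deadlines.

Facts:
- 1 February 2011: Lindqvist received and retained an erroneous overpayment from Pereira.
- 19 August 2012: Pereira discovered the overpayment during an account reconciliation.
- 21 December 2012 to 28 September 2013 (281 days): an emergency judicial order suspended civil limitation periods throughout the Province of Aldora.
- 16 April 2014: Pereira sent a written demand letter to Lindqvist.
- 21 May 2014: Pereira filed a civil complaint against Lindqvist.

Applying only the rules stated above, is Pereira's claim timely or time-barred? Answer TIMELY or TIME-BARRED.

Under the discovery rule, the claim accrued on 19 August 2012, when Pereira discovered the injury — not on the 1 February 2011 date of the underlying act.
8 months from 19 August 2012 is 19 April 2013.
The period was tolled for 281 days by the emergency suspension of filing deadlines (21 December 2012 to 28 September 2013), pushing the deadline to 25 January 2014.
Nothing else in the chronology tolls or restarts the period.
Pereira filed on 21 May 2014, after the 25 January 2014 deadline, so the action is time-barred.

TIME-BARRED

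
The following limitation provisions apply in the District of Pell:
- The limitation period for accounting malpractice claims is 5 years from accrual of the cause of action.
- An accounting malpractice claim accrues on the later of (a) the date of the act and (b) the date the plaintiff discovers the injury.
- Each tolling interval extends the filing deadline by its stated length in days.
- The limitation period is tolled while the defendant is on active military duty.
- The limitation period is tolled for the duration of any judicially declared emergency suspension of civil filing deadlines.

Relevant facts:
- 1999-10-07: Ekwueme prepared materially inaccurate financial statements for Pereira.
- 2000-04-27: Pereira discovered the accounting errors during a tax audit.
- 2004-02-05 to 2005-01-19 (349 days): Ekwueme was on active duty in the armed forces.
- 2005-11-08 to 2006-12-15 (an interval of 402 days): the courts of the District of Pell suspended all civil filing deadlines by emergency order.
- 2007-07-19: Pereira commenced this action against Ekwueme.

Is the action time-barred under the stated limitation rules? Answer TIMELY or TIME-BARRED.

Because discovery on 2000-04-27 post-dates the 1999-10-07 act, accrual under the later-of rule falls on 2000-04-27.
Adding the 5 years base period to 2000-04-27 gives a deadline of 2005-04-27, before any tolling.
Because the defendant's active military service ran from 2004-02-05 to 2005-01-19, the deadline is extended by 349 days to 2006-04-11.
Because the emergency suspension of filing deadlines ran from 2005-11-08 to 2006-12-15, the deadline is extended by 402 days to 2007-05-18.
Pereira filed on 2007-07-19, after the 2007-05-18 deadline, so the action is time-barred.

TIME-BARRED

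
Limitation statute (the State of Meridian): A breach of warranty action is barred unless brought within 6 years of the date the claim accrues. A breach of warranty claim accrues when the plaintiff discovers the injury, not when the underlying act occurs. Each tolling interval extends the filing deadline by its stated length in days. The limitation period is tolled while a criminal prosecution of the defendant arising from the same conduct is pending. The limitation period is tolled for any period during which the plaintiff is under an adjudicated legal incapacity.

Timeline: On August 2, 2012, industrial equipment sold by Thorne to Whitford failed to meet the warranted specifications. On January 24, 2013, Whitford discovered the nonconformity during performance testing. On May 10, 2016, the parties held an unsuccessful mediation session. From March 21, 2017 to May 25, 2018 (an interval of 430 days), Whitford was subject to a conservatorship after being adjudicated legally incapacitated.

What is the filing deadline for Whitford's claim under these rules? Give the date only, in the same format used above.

Accrual is tied to discovery, so the period began on January 24, 2013 rather than on August 2, 2012 when the act occurred.
Adding the 6 years base period to January 24, 2013 gives a deadline of January 24, 2019, before any tolling.
Because the plaintiff's legal incapacity ran from March 21, 2017 to May 25, 2018, the deadline is extended by 430 days to March 29, 2020.
Nothing else in the chronology tolls or restarts the period.

March 29, 2020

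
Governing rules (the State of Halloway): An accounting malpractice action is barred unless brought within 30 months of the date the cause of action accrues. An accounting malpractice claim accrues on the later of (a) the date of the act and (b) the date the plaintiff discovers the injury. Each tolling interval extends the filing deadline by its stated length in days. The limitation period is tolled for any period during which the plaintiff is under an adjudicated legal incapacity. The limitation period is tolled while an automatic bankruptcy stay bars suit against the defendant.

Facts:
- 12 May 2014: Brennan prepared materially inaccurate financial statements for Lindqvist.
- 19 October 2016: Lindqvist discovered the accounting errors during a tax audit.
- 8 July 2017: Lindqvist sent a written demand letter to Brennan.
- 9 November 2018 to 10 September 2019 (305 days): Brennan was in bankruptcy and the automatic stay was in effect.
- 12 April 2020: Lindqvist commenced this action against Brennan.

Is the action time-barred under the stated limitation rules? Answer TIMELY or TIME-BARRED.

TIME-BARRED

Taking the later of the act (12 May 2014) and discovery (19 October 2016), the claim accrued on 19 October 2016.
Adding the 30 months base period to 19 October 2016 gives a deadline of 19 April 2019, before any tolling.
The automatic bankruptcy stay from 9 November 2018 to 10 September 2019 tolled the period for 305 days, extending the deadline to 18 February 2020.
The other events in the timeline have no effect on the limitation period under the stated rules.
Lindqvist filed on 12 April 2020, after the 18 February 2020 deadline, so the action is time-barred.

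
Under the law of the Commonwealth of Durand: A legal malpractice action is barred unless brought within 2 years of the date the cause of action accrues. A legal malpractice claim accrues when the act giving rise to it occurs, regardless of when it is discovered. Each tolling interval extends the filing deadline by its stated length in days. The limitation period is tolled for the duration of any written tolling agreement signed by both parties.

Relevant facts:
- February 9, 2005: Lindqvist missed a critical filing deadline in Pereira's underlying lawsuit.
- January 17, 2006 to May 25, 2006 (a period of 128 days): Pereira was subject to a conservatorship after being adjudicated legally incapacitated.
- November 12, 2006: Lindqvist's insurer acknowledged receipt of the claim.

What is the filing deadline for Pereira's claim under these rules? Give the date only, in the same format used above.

February 9, 2007

The cause of action accrued on February 9, 2005, the date of the act.
Adding the 2 years base period to February 9, 2005 gives a deadline of February 9, 2007, before any tolling.
No stated provision tolls the period for the plaintiff's incapacity, so the interval from January 17, 2006 to May 25, 2006 has no effect on the deadline.
None of the other events listed affects the running of the period under the stated rules.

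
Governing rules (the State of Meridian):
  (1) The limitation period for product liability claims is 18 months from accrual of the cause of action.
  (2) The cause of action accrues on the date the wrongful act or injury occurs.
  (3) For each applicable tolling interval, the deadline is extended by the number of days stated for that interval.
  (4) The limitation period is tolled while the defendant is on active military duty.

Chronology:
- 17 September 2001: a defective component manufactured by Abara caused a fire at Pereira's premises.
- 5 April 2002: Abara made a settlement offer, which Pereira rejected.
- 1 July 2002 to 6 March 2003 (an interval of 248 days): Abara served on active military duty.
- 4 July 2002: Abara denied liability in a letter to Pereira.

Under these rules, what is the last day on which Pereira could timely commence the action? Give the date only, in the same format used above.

The claim accrued on 17 September 2001, when the wrongful act occurred.
Adding the 18 months base period to 17 September 2001 gives a deadline of 17 March 2003, before any tolling.
The defendant's active military service from 1 July 2002 to 6 March 2003 tolled the period for 248 days, extending the deadline to 20 November 2003.
The other events in the timeline have no effect on the limitation period under the stated rules.

20 November 2003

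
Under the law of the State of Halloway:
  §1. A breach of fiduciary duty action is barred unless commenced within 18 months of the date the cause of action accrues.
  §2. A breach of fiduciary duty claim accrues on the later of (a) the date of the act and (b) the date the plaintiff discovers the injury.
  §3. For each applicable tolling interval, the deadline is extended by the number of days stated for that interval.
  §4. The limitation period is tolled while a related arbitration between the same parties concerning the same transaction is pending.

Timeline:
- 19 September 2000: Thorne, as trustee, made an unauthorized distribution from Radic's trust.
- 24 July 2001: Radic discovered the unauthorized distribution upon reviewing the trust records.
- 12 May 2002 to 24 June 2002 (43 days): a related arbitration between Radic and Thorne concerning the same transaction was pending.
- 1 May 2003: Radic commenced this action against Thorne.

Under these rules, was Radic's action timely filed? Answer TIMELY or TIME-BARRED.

The claim accrued on 24 July 2001 — the later of the 19 September 2000 act and the 24 July 2001 discovery.
The untolled deadline — 18 months after 24 July 2001 — is 24 January 2003.
The pending related arbitration from 12 May 2002 to 24 June 2002 tolled the period for 43 days, extending the deadline to 8 March 2003.
Radic filed on 1 May 2003, after the 8 March 2003 deadline, so the action is time-barred.

TIME-BARRED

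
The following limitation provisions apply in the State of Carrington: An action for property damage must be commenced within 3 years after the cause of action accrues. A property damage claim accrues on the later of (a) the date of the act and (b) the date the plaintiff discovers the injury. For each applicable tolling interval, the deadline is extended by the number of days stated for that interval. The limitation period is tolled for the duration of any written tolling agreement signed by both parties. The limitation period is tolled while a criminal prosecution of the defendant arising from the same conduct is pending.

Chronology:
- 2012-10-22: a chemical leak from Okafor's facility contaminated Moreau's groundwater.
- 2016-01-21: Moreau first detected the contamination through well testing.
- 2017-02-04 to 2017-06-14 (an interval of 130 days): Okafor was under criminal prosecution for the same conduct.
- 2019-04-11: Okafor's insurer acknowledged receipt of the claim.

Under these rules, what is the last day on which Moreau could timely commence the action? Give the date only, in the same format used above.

Taking the later of the act (2012-10-22) and discovery (2016-01-21), the claim accrued on 2016-01-21.
3 years from 2016-01-21 is 2019-01-21.
Because the pending criminal prosecution ran from 2017-02-04 to 2017-06-14, the deadline is extended by 130 days to 2019-05-31.
Nothing else in the chronology tolls or restarts the period.

2019-05-31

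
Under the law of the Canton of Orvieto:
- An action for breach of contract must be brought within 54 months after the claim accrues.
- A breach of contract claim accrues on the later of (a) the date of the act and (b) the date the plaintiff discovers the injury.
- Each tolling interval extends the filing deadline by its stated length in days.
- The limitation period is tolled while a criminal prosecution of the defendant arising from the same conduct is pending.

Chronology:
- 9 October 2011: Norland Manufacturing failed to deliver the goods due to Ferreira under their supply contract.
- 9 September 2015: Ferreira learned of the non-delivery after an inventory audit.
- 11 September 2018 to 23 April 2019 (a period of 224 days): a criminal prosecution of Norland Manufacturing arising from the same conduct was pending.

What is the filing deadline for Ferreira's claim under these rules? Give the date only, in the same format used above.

Taking the later of the act (9 October 2011) and discovery (9 September 2015), the claim accrued on 9 September 2015.
Adding the 54 months base period to 9 September 2015 gives a deadline of 9 March 2020, before any tolling.
Because the pending criminal prosecution ran from 11 September 2018 to 23 April 2019, the deadline is extended by 224 days to 19 October 2020.

19 October 2020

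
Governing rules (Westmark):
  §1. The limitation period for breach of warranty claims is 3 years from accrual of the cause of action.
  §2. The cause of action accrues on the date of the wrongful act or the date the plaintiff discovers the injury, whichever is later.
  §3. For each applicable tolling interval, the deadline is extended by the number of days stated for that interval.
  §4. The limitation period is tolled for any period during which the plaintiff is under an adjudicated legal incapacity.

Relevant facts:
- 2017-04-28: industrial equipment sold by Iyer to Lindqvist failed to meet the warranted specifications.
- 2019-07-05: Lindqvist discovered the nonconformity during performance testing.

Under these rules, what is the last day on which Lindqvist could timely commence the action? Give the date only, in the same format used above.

Taking the later of the act (2017-04-28) and discovery (2019-07-05), the claim accrued on 2019-07-05.
The untolled deadline — 3 years after 2019-07-05 — is 2022-07-05.

2022-07-05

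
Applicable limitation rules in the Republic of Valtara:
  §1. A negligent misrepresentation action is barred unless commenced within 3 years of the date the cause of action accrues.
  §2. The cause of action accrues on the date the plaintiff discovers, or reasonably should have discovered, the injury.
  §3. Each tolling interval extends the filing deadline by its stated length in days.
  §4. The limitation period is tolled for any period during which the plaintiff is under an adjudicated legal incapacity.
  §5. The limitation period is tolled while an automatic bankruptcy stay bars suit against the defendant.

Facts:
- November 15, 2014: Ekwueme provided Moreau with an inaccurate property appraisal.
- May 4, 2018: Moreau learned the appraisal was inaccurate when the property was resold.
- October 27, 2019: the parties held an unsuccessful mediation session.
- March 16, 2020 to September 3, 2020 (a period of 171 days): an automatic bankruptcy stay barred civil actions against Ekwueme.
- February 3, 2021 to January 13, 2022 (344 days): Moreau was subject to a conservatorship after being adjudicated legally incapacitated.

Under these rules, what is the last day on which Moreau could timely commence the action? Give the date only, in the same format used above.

The claim did not accrue until Moreau discovered the injury on May 4, 2018; the November 15, 2014 act date does not start the clock under the stated rule.
3 years from May 4, 2018 is May 4, 2021.
The automatic bankruptcy stay from March 16, 2020 to September 3, 2020 tolled the period for 171 days, extending the deadline to October 22, 2021.
Because the plaintiff's legal incapacity ran from February 3, 2021 to January 13, 2022, the deadline is extended by 344 days to October 1, 2022.
None of the other events listed affects the running of the period under the stated rules.

October 1, 2022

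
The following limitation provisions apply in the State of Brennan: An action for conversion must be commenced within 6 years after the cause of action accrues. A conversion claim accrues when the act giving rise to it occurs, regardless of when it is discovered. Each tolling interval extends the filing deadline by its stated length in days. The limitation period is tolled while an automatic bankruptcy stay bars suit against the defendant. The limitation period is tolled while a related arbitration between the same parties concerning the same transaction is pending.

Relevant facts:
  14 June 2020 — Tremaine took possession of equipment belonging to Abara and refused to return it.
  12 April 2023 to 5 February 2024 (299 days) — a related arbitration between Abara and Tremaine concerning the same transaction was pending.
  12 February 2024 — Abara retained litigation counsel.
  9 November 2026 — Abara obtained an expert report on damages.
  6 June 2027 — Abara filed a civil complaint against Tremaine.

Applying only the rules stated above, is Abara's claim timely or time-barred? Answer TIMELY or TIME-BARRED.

The limitation period began to run on 14 June 2020.
Adding the 6 years base period to 14 June 2020 gives a deadline of 14 June 2026, before any tolling.
Because the pending related arbitration ran from 12 April 2023 to 5 February 2024, the deadline is extended by 299 days to 9 April 2027.
Nothing else in the chronology tolls or restarts the period.
The 6 June 2027 filing falls after the 9 April 2027 deadline; the claim is time-barred.

TIME-BARRED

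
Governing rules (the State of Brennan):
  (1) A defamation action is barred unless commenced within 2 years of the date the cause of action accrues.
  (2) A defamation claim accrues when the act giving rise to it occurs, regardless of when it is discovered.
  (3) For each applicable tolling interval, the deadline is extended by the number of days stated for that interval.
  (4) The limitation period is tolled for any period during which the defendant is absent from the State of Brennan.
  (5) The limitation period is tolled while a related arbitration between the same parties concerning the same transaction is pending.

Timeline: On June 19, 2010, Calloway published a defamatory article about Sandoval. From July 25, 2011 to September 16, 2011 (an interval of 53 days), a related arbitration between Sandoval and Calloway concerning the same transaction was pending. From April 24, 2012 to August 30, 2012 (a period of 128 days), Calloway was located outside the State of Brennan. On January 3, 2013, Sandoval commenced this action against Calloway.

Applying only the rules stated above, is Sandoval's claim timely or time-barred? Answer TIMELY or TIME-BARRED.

The claim accrued on June 19, 2010, when the wrongful act occurred.
2 years from June 19, 2010 is June 19, 2012.
Because the pending related arbitration ran from July 25, 2011 to September 16, 2011, the deadline is extended by 53 days to August 11, 2012.
The defendant's absence from the jurisdiction from April 24, 2012 to August 30, 2012 tolled the period for 128 days, extending the deadline to December 17, 2012.
Filing on January 3, 2013 missed the December 17, 2012 deadline — the action is time-barred.

TIME-BARRED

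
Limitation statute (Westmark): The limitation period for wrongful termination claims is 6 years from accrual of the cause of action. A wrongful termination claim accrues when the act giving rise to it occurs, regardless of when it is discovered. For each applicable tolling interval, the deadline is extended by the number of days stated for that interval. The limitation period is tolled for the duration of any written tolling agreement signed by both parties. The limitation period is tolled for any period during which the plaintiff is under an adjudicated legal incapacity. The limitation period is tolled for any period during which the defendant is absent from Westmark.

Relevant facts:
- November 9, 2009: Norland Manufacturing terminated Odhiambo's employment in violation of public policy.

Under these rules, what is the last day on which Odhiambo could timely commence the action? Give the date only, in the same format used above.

The cause of action accrued on November 9, 2009, the date of the act.
6 years from November 9, 2009 is November 9, 2015.

November 9, 2015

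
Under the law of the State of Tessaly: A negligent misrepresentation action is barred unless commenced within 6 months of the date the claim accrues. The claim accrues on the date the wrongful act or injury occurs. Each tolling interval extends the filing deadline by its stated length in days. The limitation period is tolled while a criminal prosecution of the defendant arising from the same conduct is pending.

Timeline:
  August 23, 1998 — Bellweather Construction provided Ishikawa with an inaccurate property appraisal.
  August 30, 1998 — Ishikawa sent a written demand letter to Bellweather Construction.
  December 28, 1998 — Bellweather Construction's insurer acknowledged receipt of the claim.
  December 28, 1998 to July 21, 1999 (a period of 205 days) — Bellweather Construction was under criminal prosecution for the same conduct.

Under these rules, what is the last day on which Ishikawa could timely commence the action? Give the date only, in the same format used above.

The limitation period began to run on August 23, 1998.
6 months from August 23, 1998 is February 23, 1999.
The pending criminal prosecution from December 28, 1998 to July 21, 1999 tolled the period for 205 days, extending the deadline to September 16, 1999.
The other events in the timeline have no effect on the limitation period under the stated rules.

September 16, 1999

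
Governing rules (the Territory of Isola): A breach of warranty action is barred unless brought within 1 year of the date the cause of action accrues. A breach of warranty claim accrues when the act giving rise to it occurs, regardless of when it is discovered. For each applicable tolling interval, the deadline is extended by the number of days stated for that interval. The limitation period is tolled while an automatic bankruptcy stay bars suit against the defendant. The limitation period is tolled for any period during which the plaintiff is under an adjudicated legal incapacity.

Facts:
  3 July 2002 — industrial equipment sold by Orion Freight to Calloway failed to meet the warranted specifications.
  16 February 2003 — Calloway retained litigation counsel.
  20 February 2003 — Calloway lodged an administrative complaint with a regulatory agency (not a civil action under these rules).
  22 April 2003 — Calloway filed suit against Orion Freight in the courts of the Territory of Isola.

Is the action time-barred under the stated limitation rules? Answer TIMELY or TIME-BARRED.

TIMELY

The limitation period began to run on 3 July 2002.
The untolled deadline — 1 year after 3 July 2002 — is 3 July 2003.
The other events in the timeline have no effect on the limitation period under the stated rules.
The 22 April 2003 filing precedes the 3 July 2003 deadline; the claim is timely.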